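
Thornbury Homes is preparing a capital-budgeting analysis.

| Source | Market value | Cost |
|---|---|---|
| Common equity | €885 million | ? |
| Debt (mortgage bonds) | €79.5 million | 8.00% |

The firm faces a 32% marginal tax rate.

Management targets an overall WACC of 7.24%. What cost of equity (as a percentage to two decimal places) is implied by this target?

7.40%

Total capital V = 885 + 79.5 = 964.5.
Equity weight = 885/964.5 = 0.9176.
Mortgage bonds weight = 79.5/964.5 = 0.0824.
Debt contribution = 0.0824 × 8% × (1 − 32%) = 0.4484%.
Required equity contribution = 7.24% − 0.4484% = 6.7916%.
Re = 6.7916% / 0.9176 = 7.4017%.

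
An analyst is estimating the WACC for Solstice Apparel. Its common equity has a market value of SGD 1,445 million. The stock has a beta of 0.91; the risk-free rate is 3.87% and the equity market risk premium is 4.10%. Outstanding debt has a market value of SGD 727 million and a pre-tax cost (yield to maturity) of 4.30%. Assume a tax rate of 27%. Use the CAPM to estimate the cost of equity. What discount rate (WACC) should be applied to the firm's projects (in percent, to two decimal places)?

6.11%

Cost of equity via CAPM: Re = 3.87% + 0.91 × 4.1% = 7.6010%.
Total capital V = 1445 + 727 = 2172.
Equity: weight = 1445/2172 = 0.6653; cost = 7.601%.
Debt: weight = 727/2172 = 0.3347; after-tax cost = 4.3% × (1 − 27%) = 3.1390%.
WACC = 0.6653 × 7.6010% + 0.3347 × 3.1390% = 6.1075%.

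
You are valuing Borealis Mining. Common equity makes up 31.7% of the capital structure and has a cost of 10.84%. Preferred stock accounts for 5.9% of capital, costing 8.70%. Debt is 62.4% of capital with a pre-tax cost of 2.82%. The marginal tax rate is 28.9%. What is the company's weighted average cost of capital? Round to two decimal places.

After-tax cost of debt = 2.82% × (1 − 28.9%) = 2.0050%.
WACC = 0.317 × 10.8400% + 0.059 × 8.7000% + 0.624 × 2.0050% = 5.2007%.

5.20%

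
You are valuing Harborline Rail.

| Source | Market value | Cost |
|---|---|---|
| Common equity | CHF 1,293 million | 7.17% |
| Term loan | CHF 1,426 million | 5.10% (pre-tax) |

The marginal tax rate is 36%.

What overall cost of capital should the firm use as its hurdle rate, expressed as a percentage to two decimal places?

Total capital V = 1293 + 1426 = 2719.
Equity: weight = 1293/2719 = 0.4755; cost = 7.17%.
Term loan: weight = 1426/2719 = 0.5245; after-tax cost = 5.1% × (1 − 36%) = 3.2640%.
WACC = 0.4755 × 7.1700% + 0.5245 × 3.2640% = 5.1215%.

5.12%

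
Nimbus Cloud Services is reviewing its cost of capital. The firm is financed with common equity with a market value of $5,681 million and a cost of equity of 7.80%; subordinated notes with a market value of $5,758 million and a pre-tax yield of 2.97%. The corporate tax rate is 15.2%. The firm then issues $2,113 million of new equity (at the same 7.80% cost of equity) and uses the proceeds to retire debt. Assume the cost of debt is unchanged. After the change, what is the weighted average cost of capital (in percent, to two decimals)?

After the change:
Total capital V = 7794 + 3645 = 11439.
Equity: weight = 7794/11439 = 0.6814; cost = 7.8%.
Subordinated notes: weight = 3645/11439 = 0.3186; after-tax cost = 2.97% × (1 − 15.2%) = 2.5186%.
WACC = 0.6814 × 7.8000% + 0.3186 × 2.5186% = 6.1171%.

6.12%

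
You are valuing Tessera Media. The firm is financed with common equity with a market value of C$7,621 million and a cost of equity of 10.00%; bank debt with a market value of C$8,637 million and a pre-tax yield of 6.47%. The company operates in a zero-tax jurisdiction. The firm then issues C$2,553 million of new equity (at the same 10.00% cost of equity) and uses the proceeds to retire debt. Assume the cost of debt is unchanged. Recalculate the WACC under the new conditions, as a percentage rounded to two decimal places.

After the change:
Total capital V = 10174 + 6084 = 16258.
Equity: weight = 10174/16258 = 0.6258; cost = 10%.
Bank debt: weight = 6084/16258 = 0.3742; after-tax cost = 6.47% × (1 − 0%) = 6.4700%.
WACC = 0.6258 × 10.0000% + 0.3742 × 6.4700% = 8.6790%.

8.68%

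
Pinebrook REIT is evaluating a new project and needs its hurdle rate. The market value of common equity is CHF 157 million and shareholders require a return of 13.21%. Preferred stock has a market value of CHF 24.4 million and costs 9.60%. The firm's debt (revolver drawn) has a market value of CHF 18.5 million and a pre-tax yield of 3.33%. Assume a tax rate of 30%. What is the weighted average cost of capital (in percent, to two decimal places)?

11.76%

Total capital V = 157 + 24.4 + 18.5 = 199.9.
Equity: weight = 157/199.9 = 0.7854; cost = 13.21%.
Preferred: weight = 24.4/199.9 = 0.1221; cost = 9.6%.
Revolver drawn: weight = 18.5/199.9 = 0.0925; after-tax cost = 3.33% × (1 − 30%) = 2.3310%.
WACC = 0.7854 × 13.2100% + 0.1221 × 9.6000% + 0.0925 × 2.3310% = 11.7625%.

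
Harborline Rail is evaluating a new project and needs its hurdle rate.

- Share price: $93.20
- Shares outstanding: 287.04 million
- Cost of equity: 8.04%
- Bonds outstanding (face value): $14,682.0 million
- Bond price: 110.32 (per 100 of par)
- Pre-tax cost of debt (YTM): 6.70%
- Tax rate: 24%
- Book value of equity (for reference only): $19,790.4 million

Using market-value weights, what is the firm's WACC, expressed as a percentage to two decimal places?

Market value of equity E = 93.2 × 287.04m = 26752.128m. Market value of debt D = 14682m × 110.32/100 = 16197.1824m.
Total capital V = 26752.128 + 16197.1824 = 42949.3104.
Equity: weight = 26752.128/42949.3104 = 0.6229; cost = 8.04%.
Bonds outstanding: weight = 16197.1824/42949.3104 = 0.3771; after-tax cost = 6.7% × (1 − 24%) = 5.0920%.
WACC = 0.6229 × 8.0400% + 0.3771 × 5.0920% = 6.9282%.

6.93%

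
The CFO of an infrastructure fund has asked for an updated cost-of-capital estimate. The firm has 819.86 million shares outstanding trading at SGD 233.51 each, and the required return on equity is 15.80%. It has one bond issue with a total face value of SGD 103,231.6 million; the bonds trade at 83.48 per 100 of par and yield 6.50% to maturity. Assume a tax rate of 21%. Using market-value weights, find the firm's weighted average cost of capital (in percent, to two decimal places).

Market value of equity E = 233.51 × 819.86m = 191445.5086m. Market value of debt D = 103231.6m × 83.48/100 = 86177.73968m.
Total capital V = 191445.5086 + 86177.73968 = 277623.24828.
Equity: weight = 191445.5086/277623.24828 = 0.6896; cost = 15.8%.
Bonds outstanding: weight = 86177.73968/277623.24828 = 0.3104; after-tax cost = 6.5% × (1 − 21%) = 5.1350%.
WACC = 0.6896 × 15.8000% + 0.3104 × 5.1350% = 12.4895%.

12.49%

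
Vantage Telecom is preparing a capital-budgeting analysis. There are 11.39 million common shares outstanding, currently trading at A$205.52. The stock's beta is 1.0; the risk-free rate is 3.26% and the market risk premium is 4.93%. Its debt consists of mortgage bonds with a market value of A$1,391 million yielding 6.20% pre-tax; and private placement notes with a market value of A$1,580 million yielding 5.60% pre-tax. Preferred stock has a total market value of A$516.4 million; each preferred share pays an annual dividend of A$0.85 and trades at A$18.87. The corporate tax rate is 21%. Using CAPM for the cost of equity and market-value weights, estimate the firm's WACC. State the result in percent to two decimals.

6.06%

Cost of equity via CAPM: Re = 3.26% + 1.0 × 4.93% = 8.1900%.
Cost of preferred: Rp = 0.85 / 18.87 = 4.5045%.
Market value of equity E = 205.52 × 11.39m = 2340.8728m.
Total capital V = 2340.8728 + 516.4 + 1391 + 1580 = 5828.2728.
Equity: weight = 2340.8728/5828.2728 = 0.4016; cost = 8.19%.
Preferred: weight = 516.4/5828.2728 = 0.0886; cost = 4.5045%.
Mortgage bonds: weight = 1391/5828.2728 = 0.2387; after-tax cost = 6.2% × (1 − 21%) = 4.8980%.
Private placement notes: weight = 1580/5828.2728 = 0.2711; after-tax cost = 5.6% × (1 − 21%) = 4.4240%.
WACC = 0.4016 × 8.1900% + 0.0886 × 4.5045% + 0.2387 × 4.8980% + 0.2711 × 4.4240% = 6.0568%.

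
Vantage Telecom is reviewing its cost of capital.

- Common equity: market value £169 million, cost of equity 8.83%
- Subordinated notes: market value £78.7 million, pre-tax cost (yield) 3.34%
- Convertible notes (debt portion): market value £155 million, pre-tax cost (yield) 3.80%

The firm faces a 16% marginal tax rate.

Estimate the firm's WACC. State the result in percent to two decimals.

Total capital V = 169 + 78.7 + 155 = 402.7.
Equity: weight = 169/402.7 = 0.4197; cost = 8.83%.
Subordinated notes: weight = 78.7/402.7 = 0.1954; after-tax cost = 3.34% × (1 − 16%) = 2.8056%.
Convertible notes (debt portion): weight = 155/402.7 = 0.3849; after-tax cost = 3.8% × (1 − 16%) = 3.1920%.
WACC = 0.4197 × 8.8300% + 0.1954 × 2.8056% + 0.3849 × 3.1920% = 5.4826%.

5.48%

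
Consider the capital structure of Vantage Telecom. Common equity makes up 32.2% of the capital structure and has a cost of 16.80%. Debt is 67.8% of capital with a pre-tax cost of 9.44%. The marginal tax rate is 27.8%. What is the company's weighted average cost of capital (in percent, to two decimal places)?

10.03%

After-tax cost of debt = 9.44% × (1 − 27.8%) = 6.8157%.
WACC = 0.322 × 16.8000% + 0.678 × 6.8157% = 10.0306%.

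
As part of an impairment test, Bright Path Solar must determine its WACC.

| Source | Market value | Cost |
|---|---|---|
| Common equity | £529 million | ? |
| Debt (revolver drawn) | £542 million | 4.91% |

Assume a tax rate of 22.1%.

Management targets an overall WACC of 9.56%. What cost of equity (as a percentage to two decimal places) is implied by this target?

15.44%

Total capital V = 529 + 542 = 1071.
Equity weight = 529/1071 = 0.4939.
Revolver drawn weight = 542/1071 = 0.5061.
Debt contribution = 0.5061 × 4.91% × (1 − 22.1%) = 1.9357%.
Required equity contribution = 9.56% − 1.9357% = 7.6243%.
Re = 7.6243% / 0.4939 = 15.4360%.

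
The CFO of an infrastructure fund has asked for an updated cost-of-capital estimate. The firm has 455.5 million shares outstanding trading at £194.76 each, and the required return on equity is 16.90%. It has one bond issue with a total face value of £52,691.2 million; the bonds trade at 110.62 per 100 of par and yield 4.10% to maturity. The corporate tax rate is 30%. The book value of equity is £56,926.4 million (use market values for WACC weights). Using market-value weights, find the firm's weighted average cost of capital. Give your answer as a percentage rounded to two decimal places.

11.34%

Market value of equity E = 194.76 × 455.5m = 88713.18m. Market value of debt D = 52691.2m × 110.62/100 = 58287.00544m.
Total capital V = 88713.18 + 58287.00544 = 147000.18544.
Equity: weight = 88713.18/147000.18544 = 0.6035; cost = 16.9%.
Bonds outstanding: weight = 58287.00544/147000.18544 = 0.3965; after-tax cost = 4.1% × (1 − 30%) = 2.8700%.
WACC = 0.6035 × 16.9000% + 0.3965 × 2.8700% = 11.3370%.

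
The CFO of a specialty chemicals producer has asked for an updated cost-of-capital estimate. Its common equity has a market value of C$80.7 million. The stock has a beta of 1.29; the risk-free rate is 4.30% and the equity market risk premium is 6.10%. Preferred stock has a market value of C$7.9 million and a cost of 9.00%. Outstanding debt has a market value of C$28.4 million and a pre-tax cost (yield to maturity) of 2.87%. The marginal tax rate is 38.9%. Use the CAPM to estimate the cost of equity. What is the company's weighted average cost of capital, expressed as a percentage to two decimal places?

Cost of equity via CAPM: Re = 4.3% + 1.29 × 6.1% = 12.1690%.
Total capital V = 80.7 + 7.9 + 28.4 = 117.
Equity: weight = 80.7/117 = 0.6897; cost = 12.169%.
Preferred: weight = 7.9/117 = 0.0675; cost = 9%.
Debt: weight = 28.4/117 = 0.2427; after-tax cost = 2.87% × (1 − 38.9%) = 1.7536%.
WACC = 0.6897 × 12.1690% + 0.0675 × 9.0000% + 0.2427 × 1.7536% = 9.4268%.

9.43%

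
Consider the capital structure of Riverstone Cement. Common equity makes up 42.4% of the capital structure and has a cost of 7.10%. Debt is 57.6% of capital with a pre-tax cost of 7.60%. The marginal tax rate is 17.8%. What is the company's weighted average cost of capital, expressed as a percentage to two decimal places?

After-tax cost of debt = 7.6% × (1 − 17.8%) = 6.2472%.
WACC = 0.424 × 7.1000% + 0.576 × 6.2472% = 6.6088%.

6.61%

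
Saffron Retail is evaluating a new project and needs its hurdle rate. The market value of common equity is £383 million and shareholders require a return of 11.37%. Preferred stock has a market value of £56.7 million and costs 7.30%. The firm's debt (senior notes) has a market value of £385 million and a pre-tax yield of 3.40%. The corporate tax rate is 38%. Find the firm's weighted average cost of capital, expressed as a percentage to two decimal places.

6.77%

Total capital V = 383 + 56.7 + 385 = 824.7.
Equity: weight = 383/824.7 = 0.4644; cost = 11.37%.
Preferred: weight = 56.7/824.7 = 0.0688; cost = 7.3%.
Senior notes: weight = 385/824.7 = 0.4668; after-tax cost = 3.4% × (1 − 38%) = 2.1080%.
WACC = 0.4644 × 11.3700% + 0.0688 × 7.3000% + 0.4668 × 2.1080% = 6.7663%.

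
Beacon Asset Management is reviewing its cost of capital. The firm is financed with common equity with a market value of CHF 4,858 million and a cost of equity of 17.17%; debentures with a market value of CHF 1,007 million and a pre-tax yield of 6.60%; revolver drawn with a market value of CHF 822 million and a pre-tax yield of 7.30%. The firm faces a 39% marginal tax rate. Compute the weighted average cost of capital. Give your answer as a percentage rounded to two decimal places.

Total capital V = 4858 + 1007 + 822 = 6687.
Equity: weight = 4858/6687 = 0.7265; cost = 17.17%.
Debentures: weight = 1007/6687 = 0.1506; after-tax cost = 6.6% × (1 − 39%) = 4.0260%.
Revolver drawn: weight = 822/6687 = 0.1229; after-tax cost = 7.3% × (1 − 39%) = 4.4530%.
WACC = 0.7265 × 17.1700% + 0.1506 × 4.0260% + 0.1229 × 4.4530% = 13.6274%.

13.63%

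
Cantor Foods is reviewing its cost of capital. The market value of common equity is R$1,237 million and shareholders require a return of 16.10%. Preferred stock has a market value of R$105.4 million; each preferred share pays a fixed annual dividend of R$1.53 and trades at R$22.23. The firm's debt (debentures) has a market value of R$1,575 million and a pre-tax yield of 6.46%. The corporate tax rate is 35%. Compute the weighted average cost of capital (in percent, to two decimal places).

9.34%

Cost of preferred: Rp = 1.53 / 22.23 = 6.8826%.
Total capital V = 1237 + 105.4 + 1575 = 2917.4.
Equity: weight = 1237/2917.4 = 0.4240; cost = 16.1%.
Preferred: weight = 105.4/2917.4 = 0.0361; cost = 6.8826%.
Debentures: weight = 1575/2917.4 = 0.5399; after-tax cost = 6.46% × (1 − 35%) = 4.1990%.
WACC = 0.4240 × 16.1000% + 0.0361 × 6.8826% + 0.5399 × 4.1990% = 9.3421%.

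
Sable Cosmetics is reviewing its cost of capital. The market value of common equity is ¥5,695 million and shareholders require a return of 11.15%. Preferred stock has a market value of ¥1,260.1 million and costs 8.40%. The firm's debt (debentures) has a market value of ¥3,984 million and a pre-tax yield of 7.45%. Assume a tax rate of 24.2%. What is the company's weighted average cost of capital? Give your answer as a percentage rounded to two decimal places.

8.83%

Total capital V = 5695 + 1260.1 + 3984 = 10939.1.
Equity: weight = 5695/10939.1 = 0.5206; cost = 11.15%.
Preferred: weight = 1260.1/10939.1 = 0.1152; cost = 8.4%.
Debentures: weight = 3984/10939.1 = 0.3642; after-tax cost = 7.45% × (1 − 24.2%) = 5.6471%.
WACC = 0.5206 × 11.1500% + 0.1152 × 8.4000% + 0.3642 × 5.6471% = 8.8291%.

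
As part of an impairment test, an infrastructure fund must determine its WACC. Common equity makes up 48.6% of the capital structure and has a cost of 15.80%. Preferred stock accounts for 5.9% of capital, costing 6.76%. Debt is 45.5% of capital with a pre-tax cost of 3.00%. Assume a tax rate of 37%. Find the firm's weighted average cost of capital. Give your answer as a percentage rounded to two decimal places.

8.94%

After-tax cost of debt = 3% × (1 − 37%) = 1.8900%.
WACC = 0.486 × 15.8000% + 0.059 × 6.7600% + 0.455 × 1.8900% = 8.9376%.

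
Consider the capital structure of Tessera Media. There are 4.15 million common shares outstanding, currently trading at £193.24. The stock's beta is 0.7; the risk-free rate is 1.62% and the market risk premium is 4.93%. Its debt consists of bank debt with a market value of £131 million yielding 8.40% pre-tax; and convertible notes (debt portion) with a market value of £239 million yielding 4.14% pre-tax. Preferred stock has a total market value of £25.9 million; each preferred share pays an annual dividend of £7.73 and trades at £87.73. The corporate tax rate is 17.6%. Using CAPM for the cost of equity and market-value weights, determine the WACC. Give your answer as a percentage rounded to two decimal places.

5.02%

Cost of equity via CAPM: Re = 1.62% + 0.7 × 4.93% = 5.0710%.
Cost of preferred: Rp = 7.73 / 87.73 = 8.8111%.
Market value of equity E = 193.24 × 4.15m = 801.946m.
Total capital V = 801.946 + 25.9 + 131 + 239 = 1197.846.
Equity: weight = 801.946/1197.846 = 0.6695; cost = 5.071%.
Preferred: weight = 25.9/1197.846 = 0.0216; cost = 8.8111%.
Bank debt: weight = 131/1197.846 = 0.1094; after-tax cost = 8.4% × (1 − 17.6%) = 6.9216%.
Convertible notes (debt portion): weight = 239/1197.846 = 0.1995; after-tax cost = 4.14% × (1 − 17.6%) = 3.4114%.
WACC = 0.6695 × 5.0710% + 0.0216 × 8.8111% + 0.1094 × 6.9216% + 0.1995 × 3.4114% = 5.0231%.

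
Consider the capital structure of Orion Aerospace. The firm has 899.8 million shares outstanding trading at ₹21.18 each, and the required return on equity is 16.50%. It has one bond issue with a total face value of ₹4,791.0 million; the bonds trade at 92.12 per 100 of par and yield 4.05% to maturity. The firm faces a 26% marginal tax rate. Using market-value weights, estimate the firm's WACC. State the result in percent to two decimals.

Market value of equity E = 21.18 × 899.8m = 19057.764m. Market value of debt D = 4791m × 92.12/100 = 4413.4692m.
Total capital V = 19057.764 + 4413.4692 = 23471.2332.
Equity: weight = 19057.764/23471.2332 = 0.8120; cost = 16.5%.
Bonds outstanding: weight = 4413.4692/23471.2332 = 0.1880; after-tax cost = 4.05% × (1 − 26%) = 2.9970%.
WACC = 0.8120 × 16.5000% + 0.1880 × 2.9970% = 13.9609%.

13.96%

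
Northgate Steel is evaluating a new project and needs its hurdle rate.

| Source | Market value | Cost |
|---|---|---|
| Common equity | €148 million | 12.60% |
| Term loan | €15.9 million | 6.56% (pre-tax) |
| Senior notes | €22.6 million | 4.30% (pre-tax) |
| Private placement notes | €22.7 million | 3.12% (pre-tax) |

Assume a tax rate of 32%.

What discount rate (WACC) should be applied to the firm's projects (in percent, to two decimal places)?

9.80%

Total capital V = 148 + 15.9 + 22.6 + 22.7 = 209.2.
Equity: weight = 148/209.2 = 0.7075; cost = 12.6%.
Term loan: weight = 15.9/209.2 = 0.0760; after-tax cost = 6.56% × (1 − 32%) = 4.4608%.
Senior notes: weight = 22.6/209.2 = 0.1080; after-tax cost = 4.3% × (1 − 32%) = 2.9240%.
Private placement notes: weight = 22.7/209.2 = 0.1085; after-tax cost = 3.12% × (1 − 32%) = 2.1216%.
WACC = 0.7075 × 12.6000% + 0.0760 × 4.4608% + 0.1080 × 2.9240% + 0.1085 × 2.1216% = 9.7991%.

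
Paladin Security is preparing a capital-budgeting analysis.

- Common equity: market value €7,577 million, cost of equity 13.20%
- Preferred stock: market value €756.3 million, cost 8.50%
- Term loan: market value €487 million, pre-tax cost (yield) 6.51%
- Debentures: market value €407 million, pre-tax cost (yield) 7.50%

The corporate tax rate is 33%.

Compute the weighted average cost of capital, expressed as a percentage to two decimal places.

11.99%

Total capital V = 7577 + 756.3 + 487 + 407 = 9227.3.
Equity: weight = 7577/9227.3 = 0.8212; cost = 13.2%.
Preferred: weight = 756.3/9227.3 = 0.0820; cost = 8.5%.
Term loan: weight = 487/9227.3 = 0.0528; after-tax cost = 6.51% × (1 − 33%) = 4.3617%.
Debentures: weight = 407/9227.3 = 0.0441; after-tax cost = 7.5% × (1 − 33%) = 5.0250%.
WACC = 0.8212 × 13.2000% + 0.0820 × 8.5000% + 0.0528 × 4.3617% + 0.0441 × 5.0250% = 11.9877%.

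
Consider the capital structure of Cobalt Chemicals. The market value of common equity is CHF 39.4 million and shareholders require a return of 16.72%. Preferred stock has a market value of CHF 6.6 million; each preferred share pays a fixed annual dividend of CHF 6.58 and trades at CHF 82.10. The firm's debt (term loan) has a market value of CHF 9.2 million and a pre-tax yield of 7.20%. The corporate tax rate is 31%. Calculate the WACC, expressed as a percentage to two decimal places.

13.72%

Cost of preferred: Rp = 6.58 / 82.1 = 8.0146%.
Total capital V = 39.4 + 6.6 + 9.2 = 55.2.
Equity: weight = 39.4/55.2 = 0.7138; cost = 16.72%.
Preferred: weight = 6.6/55.2 = 0.1196; cost = 8.0146%.
Term loan: weight = 9.2/55.2 = 0.1667; after-tax cost = 7.2% × (1 − 31%) = 4.9680%.
WACC = 0.7138 × 16.7200% + 0.1196 × 8.0146% + 0.1667 × 4.9680% = 13.7205%.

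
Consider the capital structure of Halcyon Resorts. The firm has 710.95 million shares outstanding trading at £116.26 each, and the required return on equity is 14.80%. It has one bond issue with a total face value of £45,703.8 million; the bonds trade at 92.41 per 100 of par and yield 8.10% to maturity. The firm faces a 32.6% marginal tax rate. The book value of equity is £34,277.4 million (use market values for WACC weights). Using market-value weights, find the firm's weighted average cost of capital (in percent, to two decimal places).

Market value of equity E = 116.26 × 710.95m = 82655.047m. Market value of debt D = 45703.8m × 92.41/100 = 42234.88158m.
Total capital V = 82655.047 + 42234.88158 = 124889.92858.
Equity: weight = 82655.047/124889.92858 = 0.6618; cost = 14.8%.
Bonds outstanding: weight = 42234.88158/124889.92858 = 0.3382; after-tax cost = 8.1% × (1 − 32.6%) = 5.4594%.
WACC = 0.6618 × 14.8000% + 0.3382 × 5.4594% = 11.6412%.

11.64%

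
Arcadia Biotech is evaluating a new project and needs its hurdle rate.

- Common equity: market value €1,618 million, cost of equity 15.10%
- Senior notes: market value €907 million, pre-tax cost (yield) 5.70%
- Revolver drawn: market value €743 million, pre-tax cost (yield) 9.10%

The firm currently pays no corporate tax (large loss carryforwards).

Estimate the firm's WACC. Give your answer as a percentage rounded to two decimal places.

11.13%

Total capital V = 1618 + 907 + 743 = 3268.
Equity: weight = 1618/3268 = 0.4951; cost = 15.1%.
Senior notes: weight = 907/3268 = 0.2775; after-tax cost = 5.7% × (1 − 0%) = 5.7000%.
Revolver drawn: weight = 743/3268 = 0.2274; after-tax cost = 9.1% × (1 − 0%) = 9.1000%.
WACC = 0.4951 × 15.1000% + 0.2775 × 5.7000% + 0.2274 × 9.1000% = 11.1270%.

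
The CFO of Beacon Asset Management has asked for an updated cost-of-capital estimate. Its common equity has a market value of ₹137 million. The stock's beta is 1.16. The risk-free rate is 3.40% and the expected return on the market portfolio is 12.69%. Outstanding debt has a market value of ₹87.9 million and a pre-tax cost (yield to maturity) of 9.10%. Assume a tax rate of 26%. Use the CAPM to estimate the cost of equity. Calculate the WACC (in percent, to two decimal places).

11.27%

Market risk premium = 12.69% − 3.4% = 9.29%.
Cost of equity via CAPM: Re = 3.4% + 1.16 × 9.29% = 14.1764%.
Total capital V = 137 + 87.9 = 224.9.
Equity: weight = 137/224.9 = 0.6092; cost = 14.1764%.
Debt: weight = 87.9/224.9 = 0.3908; after-tax cost = 9.1% × (1 − 26%) = 6.7340%.
WACC = 0.6092 × 14.1764% + 0.3908 × 6.7340% = 11.2676%.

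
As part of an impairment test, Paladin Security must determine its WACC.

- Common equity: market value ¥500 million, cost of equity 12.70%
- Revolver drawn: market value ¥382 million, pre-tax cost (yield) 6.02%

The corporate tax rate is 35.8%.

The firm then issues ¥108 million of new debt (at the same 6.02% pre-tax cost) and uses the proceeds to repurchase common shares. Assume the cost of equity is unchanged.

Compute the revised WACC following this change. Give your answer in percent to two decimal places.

After the change:
Total capital V = 392 + 490 = 882.
Equity: weight = 392/882 = 0.4444; cost = 12.7%.
Revolver drawn: weight = 490/882 = 0.5556; after-tax cost = 6.02% × (1 − 35.8%) = 3.8648%.
WACC = 0.4444 × 12.7000% + 0.5556 × 3.8648% = 7.7916%.

7.79%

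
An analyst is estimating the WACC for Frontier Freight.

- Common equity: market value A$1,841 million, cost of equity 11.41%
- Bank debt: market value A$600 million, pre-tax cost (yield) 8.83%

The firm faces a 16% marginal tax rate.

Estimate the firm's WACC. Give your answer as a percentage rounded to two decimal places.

Total capital V = 1841 + 600 = 2441.
Equity: weight = 1841/2441 = 0.7542; cost = 11.41%.
Bank debt: weight = 600/2441 = 0.2458; after-tax cost = 8.83% × (1 − 16%) = 7.4172%.
WACC = 0.7542 × 11.4100% + 0.2458 × 7.4172% = 10.4286%.

10.43%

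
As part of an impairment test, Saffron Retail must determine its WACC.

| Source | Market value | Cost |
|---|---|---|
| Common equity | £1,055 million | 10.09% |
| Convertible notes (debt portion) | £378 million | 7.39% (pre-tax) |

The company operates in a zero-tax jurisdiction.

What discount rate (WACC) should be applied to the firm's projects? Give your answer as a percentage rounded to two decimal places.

Total capital V = 1055 + 378 = 1433.
Equity: weight = 1055/1433 = 0.7362; cost = 10.09%.
Convertible notes (debt portion): weight = 378/1433 = 0.2638; after-tax cost = 7.39% × (1 − 0%) = 7.3900%.
WACC = 0.7362 × 10.0900% + 0.2638 × 7.3900% = 9.3778%.

9.38%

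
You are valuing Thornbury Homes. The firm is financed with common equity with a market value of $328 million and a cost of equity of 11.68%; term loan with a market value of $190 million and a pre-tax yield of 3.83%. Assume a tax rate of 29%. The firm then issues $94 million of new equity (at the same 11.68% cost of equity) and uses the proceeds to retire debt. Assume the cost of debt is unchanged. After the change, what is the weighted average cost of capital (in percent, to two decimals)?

10.02%

After the change:
Total capital V = 422 + 96 = 518.
Equity: weight = 422/518 = 0.8147; cost = 11.68%.
Term loan: weight = 96/518 = 0.1853; after-tax cost = 3.83% × (1 − 29%) = 2.7193%.
WACC = 0.8147 × 11.6800% + 0.1853 × 2.7193% = 10.0193%.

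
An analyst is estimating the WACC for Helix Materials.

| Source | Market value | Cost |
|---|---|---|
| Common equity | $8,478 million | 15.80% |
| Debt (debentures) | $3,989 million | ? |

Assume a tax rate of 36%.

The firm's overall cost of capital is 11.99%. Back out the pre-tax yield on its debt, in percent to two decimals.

Total capital V = 8478 + 3989 = 12467.
Equity weight = 8478/12467 = 0.6800.
Debentures weight = 3989/12467 = 0.3200.
Equity contribution = 0.6800 × 15.8% = 10.7446%.
Remaining for debt = 11.99% − 10.7446% = 1.2454%.
Rd × (1 − 36%) × 0.3200 = 1.2454%  ⇒  Rd = 6.0819%.

6.08%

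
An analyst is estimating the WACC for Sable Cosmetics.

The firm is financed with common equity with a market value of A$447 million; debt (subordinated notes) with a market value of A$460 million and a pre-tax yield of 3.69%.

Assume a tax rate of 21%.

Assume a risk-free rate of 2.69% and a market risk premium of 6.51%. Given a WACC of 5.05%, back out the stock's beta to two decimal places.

0.70

Total capital V = 447 + 460 = 907.
Equity weight = 447/907 = 0.4928.
Subordinated notes weight = 460/907 = 0.5072.
Debt contribution = 0.5072 × 3.69% × (1 − 21%) = 1.4784%.
Required equity contribution = 5.05% − 1.4784% = 3.5716%  ⇒  Re = 7.2470%.
CAPM: 7.2470% = 2.69% + β × 6.51%  ⇒  β = 0.7000.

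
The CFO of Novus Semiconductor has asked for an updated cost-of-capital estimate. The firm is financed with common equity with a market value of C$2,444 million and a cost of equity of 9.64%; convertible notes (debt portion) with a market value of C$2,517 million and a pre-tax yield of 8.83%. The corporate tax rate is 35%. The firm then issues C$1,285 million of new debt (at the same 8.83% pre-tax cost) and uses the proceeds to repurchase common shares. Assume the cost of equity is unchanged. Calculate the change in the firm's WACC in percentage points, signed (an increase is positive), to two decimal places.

-1.01 pp

Current WACC:
Total capital V = 2444 + 2517 = 4961.
Equity: weight = 2444/4961 = 0.4926; cost = 9.64%.
Convertible notes (debt portion): weight = 2517/4961 = 0.5074; after-tax cost = 8.83% × (1 − 35%) = 5.7395%.
WACC = 0.4926 × 9.6400% + 0.5074 × 5.7395% = 7.6611%.
After the change:
Total capital V = 1159 + 3802 = 4961.
Equity: weight = 1159/4961 = 0.2336; cost = 9.64%.
Convertible notes (debt portion): weight = 3802/4961 = 0.7664; after-tax cost = 8.83% × (1 − 35%) = 5.7395%.
WACC = 0.2336 × 9.6400% + 0.7664 × 5.7395% = 6.6507%.
Change in WACC = 6.6507% − 7.6611% = -1.0103 pp.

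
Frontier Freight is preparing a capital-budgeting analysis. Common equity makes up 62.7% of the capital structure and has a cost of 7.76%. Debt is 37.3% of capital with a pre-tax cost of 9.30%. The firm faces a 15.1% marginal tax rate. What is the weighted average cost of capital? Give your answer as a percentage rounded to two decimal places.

7.81%

After-tax cost of debt = 9.3% × (1 − 15.1%) = 7.8957%.
WACC = 0.627 × 7.7600% + 0.373 × 7.8957% = 7.8106%.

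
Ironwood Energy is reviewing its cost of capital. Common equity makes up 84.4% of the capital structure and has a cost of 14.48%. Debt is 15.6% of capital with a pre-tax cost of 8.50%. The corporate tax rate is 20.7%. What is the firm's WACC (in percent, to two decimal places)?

After-tax cost of debt = 8.5% × (1 − 20.7%) = 6.7405%.
WACC = 0.844 × 14.4800% + 0.156 × 6.7405% = 13.2726%.

13.27%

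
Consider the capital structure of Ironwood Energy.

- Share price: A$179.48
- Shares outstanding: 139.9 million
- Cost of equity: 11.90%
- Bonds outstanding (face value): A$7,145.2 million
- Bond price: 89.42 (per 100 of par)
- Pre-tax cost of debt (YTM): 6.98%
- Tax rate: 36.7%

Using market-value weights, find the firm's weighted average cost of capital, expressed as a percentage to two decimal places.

Market value of equity E = 179.48 × 139.9m = 25109.252m. Market value of debt D = 7145.2m × 89.42/100 = 6389.23784m.
Total capital V = 25109.252 + 6389.23784 = 31498.48984.
Equity: weight = 25109.252/31498.48984 = 0.7972; cost = 11.9%.
Bonds outstanding: weight = 6389.23784/31498.48984 = 0.2028; after-tax cost = 6.98% × (1 − 36.7%) = 4.4183%.
WACC = 0.7972 × 11.9000% + 0.2028 × 4.4183% = 10.3824%.

10.38%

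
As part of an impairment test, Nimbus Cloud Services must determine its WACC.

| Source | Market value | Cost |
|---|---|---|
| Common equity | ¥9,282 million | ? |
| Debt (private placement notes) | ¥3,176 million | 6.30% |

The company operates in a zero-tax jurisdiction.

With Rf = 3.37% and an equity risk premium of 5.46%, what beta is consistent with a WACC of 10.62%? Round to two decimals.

Total capital V = 9282 + 3176 = 12458.
Equity weight = 9282/12458 = 0.7451.
Private placement notes weight = 3176/12458 = 0.2549.
Debt contribution = 0.2549 × 6.3% × (1 − 0%) = 1.6061%.
Required equity contribution = 10.62% − 1.6061% = 9.0139%  ⇒  Re = 12.0982%.
CAPM: 12.0982% = 3.37% + β × 5.46%  ⇒  β = 1.5986.

1.60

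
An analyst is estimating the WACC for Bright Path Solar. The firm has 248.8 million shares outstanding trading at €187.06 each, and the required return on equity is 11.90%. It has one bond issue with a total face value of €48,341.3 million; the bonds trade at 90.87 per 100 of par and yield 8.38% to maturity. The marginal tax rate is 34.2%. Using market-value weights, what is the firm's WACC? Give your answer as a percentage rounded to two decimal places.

Market value of equity E = 187.06 × 248.8m = 46540.528m. Market value of debt D = 48341.3m × 90.87/100 = 43927.73931m.
Total capital V = 46540.528 + 43927.73931 = 90468.26731.
Equity: weight = 46540.528/90468.26731 = 0.5144; cost = 11.9%.
Bonds outstanding: weight = 43927.73931/90468.26731 = 0.4856; after-tax cost = 8.38% × (1 − 34.2%) = 5.5140%.
WACC = 0.5144 × 11.9000% + 0.4856 × 5.5140% = 8.7992%.

8.80%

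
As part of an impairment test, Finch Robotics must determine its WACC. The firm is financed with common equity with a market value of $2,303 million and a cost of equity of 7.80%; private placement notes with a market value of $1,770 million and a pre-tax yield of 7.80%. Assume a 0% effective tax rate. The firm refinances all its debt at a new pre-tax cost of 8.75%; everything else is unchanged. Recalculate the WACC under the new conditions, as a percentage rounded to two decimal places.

After the change:
Total capital V = 2303 + 1770 = 4073.
Equity: weight = 2303/4073 = 0.5654; cost = 7.8%.
Private placement notes: weight = 1770/4073 = 0.4346; after-tax cost = 8.75% × (1 − 0%) = 8.7500%.
WACC = 0.5654 × 7.8000% + 0.4346 × 8.7500% = 8.2128%.

8.21%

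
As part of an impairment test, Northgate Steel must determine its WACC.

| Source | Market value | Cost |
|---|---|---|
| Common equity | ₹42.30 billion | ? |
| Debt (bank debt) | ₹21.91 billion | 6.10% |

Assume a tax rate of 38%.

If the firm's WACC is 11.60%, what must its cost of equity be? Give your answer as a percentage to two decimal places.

Total capital V = 42.3 + 21.91 = 64.21.
Equity weight = 42.3/64.21 = 0.6588.
Bank debt weight = 21.91/64.21 = 0.3412.
Debt contribution = 0.3412 × 6.1% × (1 − 38%) = 1.2905%.
Required equity contribution = 11.6% − 1.2905% = 10.3095%.
Re = 10.3095% / 0.6588 = 15.6495%.

15.65%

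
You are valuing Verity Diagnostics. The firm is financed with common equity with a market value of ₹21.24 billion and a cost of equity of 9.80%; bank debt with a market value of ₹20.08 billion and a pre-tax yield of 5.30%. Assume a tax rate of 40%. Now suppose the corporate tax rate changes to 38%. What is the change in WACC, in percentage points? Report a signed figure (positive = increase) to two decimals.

Current WACC:
Total capital V = 21.24 + 20.08 = 41.32.
Equity: weight = 21.24/41.32 = 0.5140; cost = 9.8%.
Bank debt: weight = 20.08/41.32 = 0.4860; after-tax cost = 5.3% × (1 − 40%) = 3.1800%.
WACC = 0.5140 × 9.8000% + 0.4860 × 3.1800% = 6.5829%.
After the change:
Total capital V = 21.24 + 20.08 = 41.32.
Equity: weight = 21.24/41.32 = 0.5140; cost = 9.8%.
Bank debt: weight = 20.08/41.32 = 0.4860; after-tax cost = 5.3% × (1 − 38%) = 3.2860%.
WACC = 0.5140 × 9.8000% + 0.4860 × 3.2860% = 6.6344%.
Change in WACC = 6.6344% − 6.5829% = 0.0515 pp.

+0.05 pp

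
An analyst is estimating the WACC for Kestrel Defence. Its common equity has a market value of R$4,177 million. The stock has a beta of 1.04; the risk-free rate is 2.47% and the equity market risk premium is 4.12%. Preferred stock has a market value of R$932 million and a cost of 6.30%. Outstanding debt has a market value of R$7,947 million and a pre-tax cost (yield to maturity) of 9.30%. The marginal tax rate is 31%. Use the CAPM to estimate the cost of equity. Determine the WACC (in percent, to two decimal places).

Cost of equity via CAPM: Re = 2.47% + 1.04 × 4.12% = 6.7548%.
Total capital V = 4177 + 932 + 7947 = 13056.
Equity: weight = 4177/13056 = 0.3199; cost = 6.7548%.
Preferred: weight = 932/13056 = 0.0714; cost = 6.3%.
Debt: weight = 7947/13056 = 0.6087; after-tax cost = 9.3% × (1 − 31%) = 6.4170%.
WACC = 0.3199 × 6.7548% + 0.0714 × 6.3000% + 0.6087 × 6.4170% = 6.5167%.

6.52%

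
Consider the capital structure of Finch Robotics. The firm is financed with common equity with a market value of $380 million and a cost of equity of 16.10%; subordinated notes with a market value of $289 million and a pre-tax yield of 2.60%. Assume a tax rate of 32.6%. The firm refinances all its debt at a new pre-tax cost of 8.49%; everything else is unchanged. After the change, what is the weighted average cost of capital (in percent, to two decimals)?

11.62%

After the change:
Total capital V = 380 + 289 = 669.
Equity: weight = 380/669 = 0.5680; cost = 16.1%.
Subordinated notes: weight = 289/669 = 0.4320; after-tax cost = 8.49% × (1 − 32.6%) = 5.7223%.
WACC = 0.5680 × 16.1000% + 0.4320 × 5.7223% = 11.6169%.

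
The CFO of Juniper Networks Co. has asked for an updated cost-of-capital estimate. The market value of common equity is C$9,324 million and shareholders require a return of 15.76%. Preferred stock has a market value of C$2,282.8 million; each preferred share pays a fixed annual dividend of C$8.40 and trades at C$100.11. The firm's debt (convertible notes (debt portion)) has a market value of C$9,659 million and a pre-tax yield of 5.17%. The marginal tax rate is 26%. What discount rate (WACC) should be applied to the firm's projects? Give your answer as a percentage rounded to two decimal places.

9.55%

Cost of preferred: Rp = 8.4 / 100.11 = 8.3908%.
Total capital V = 9324 + 2282.8 + 9659 = 21265.8.
Equity: weight = 9324/21265.8 = 0.4385; cost = 15.76%.
Preferred: weight = 2282.8/21265.8 = 0.1073; cost = 8.3908%.
Convertible notes (debt portion): weight = 9659/21265.8 = 0.4542; after-tax cost = 5.17% × (1 − 26%) = 3.8258%.
WACC = 0.4385 × 15.7600% + 0.1073 × 8.3908% + 0.4542 × 3.8258% = 9.5484%.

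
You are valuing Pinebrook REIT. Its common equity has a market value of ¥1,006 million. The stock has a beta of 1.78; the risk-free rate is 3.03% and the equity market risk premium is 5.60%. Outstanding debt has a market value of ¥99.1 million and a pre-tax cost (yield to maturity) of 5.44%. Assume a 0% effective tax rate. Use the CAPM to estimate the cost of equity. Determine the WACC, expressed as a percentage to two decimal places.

Cost of equity via CAPM: Re = 3.03% + 1.78 × 5.6% = 12.9980%.
Total capital V = 1006 + 99.1 = 1105.1.
Equity: weight = 1006/1105.1 = 0.9103; cost = 12.998%.
Debt: weight = 99.1/1105.1 = 0.0897; after-tax cost = 5.44% × (1 − 0%) = 5.4400%.
WACC = 0.9103 × 12.9980% + 0.0897 × 5.4400% = 12.3202%.

12.32%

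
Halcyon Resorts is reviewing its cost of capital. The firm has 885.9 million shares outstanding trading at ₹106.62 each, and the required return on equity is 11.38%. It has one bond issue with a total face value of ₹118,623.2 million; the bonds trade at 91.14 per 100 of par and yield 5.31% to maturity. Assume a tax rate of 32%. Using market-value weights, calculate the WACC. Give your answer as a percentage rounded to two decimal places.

7.23%

Market value of equity E = 106.62 × 885.9m = 94454.658m. Market value of debt D = 118623.2m × 91.14/100 = 108113.18448m.
Total capital V = 94454.658 + 108113.18448 = 202567.84248.
Equity: weight = 94454.658/202567.84248 = 0.4663; cost = 11.38%.
Bonds outstanding: weight = 108113.18448/202567.84248 = 0.5337; after-tax cost = 5.31% × (1 − 32%) = 3.6108%.
WACC = 0.4663 × 11.3800% + 0.5337 × 3.6108% = 7.2335%.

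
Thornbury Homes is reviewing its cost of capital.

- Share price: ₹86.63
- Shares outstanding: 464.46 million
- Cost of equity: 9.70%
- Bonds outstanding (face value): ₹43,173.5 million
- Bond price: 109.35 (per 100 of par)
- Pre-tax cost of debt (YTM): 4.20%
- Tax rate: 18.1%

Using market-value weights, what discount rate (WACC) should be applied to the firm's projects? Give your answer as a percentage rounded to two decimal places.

Market value of equity E = 86.63 × 464.46m = 40236.1698m. Market value of debt D = 43173.5m × 109.35/100 = 47210.22225m.
Total capital V = 40236.1698 + 47210.22225 = 87446.39205.
Equity: weight = 40236.1698/87446.39205 = 0.4601; cost = 9.7%.
Bonds outstanding: weight = 47210.22225/87446.39205 = 0.5399; after-tax cost = 4.2% × (1 − 18.1%) = 3.4398%.
WACC = 0.4601 × 9.7000% + 0.5399 × 3.4398% = 6.3203%.

6.32%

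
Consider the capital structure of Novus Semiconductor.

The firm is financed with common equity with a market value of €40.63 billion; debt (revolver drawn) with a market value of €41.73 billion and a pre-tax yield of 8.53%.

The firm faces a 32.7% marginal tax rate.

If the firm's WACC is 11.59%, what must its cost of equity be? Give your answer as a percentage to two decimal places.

Total capital V = 40.63 + 41.73 = 82.36.
Equity weight = 40.63/82.36 = 0.4933.
Revolver drawn weight = 41.73/82.36 = 0.5067.
Debt contribution = 0.5067 × 8.53% × (1 − 32.7%) = 2.9087%.
Required equity contribution = 11.59% − 2.9087% = 8.6813%.
Re = 8.6813% / 0.4933 = 17.5977%.

17.60%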